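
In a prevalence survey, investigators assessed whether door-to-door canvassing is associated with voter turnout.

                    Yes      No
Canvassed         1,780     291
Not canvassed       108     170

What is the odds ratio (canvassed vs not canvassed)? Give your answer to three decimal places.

Cells: a = 1780, b = 291, c = 108, d = 170.
OR = (a·d)/(b·c) = (1780 × 170) / (291 × 108) = 302600 / 31428 = 9.62836
The odds of voter turnout are about 9.63 times as high in the canvassed group.

9.628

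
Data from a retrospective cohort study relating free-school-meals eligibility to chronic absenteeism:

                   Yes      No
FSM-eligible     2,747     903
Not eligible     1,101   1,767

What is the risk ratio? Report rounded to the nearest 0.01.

Cells: a = 2747, b = 903, c = 1101, d = 1767.
Risk in exposed = 2747/3650 = 0.75260; risk in unexposed = 1101/2868 = 0.38389.
RR = 0.75260 / 0.38389 = 1.96046
The risk among the exposed is 1.96 times that among the unexposed.

1.96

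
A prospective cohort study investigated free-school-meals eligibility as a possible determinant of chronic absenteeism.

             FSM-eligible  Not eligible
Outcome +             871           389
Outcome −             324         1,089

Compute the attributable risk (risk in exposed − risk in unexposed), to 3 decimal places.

0.466

Reading the table with exposure as columns: a = 871 (FSM-eligible, case), b = 324 (FSM-eligible, non-case), c = 389 (Not eligible, case), d = 1089.
Risk in exposed = 871/1195 = 0.728870; risk in unexposed = 389/1478 = 0.263194.
Risk difference = 0.728870 − 0.263194 = 0.465677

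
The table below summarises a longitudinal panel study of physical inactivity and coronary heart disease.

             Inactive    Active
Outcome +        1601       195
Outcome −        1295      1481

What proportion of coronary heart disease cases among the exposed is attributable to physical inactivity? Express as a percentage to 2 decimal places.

Reading the table with exposure as columns: a = 1601 (Inactive, case), b = 1295 (Inactive, non-case), c = 195 (Active, case), d = 1481.
Risk in exposed = 1601/2896 = 0.55283; risk in unexposed = 195/1676 = 0.11635.
RR = 0.55283/0.11635 = 4.75152
AR% = (RR − 1)/RR × 100 = (4.75152 − 1)/4.75152 × 100 = 78.9541%

78.95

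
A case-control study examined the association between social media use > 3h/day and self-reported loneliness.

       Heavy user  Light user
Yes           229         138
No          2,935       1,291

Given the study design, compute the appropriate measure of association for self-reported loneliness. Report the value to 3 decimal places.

0.730

Reading the table with exposure as columns: a = 229 (Heavy user, case), b = 2935 (Heavy user, non-case), c = 138 (Light user, case), d = 1291.
This is a case-control study: participants were sampled on outcome status, so risks in the source population cannot be estimated directly — relative risk is not valid here. The odds ratio is the appropriate measure.
OR = (a·d)/(b·c) = (229 × 1291) / (2935 × 138) = 295639 / 405030 = 0.72992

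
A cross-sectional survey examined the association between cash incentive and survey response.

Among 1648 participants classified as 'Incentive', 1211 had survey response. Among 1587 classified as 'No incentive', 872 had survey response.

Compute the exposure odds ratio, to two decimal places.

From the description: a = 1211, b = 437, c = 872, d = 715.
OR = (a·d)/(b·c) = (1211 × 715) / (437 × 872) = 865865 / 381064 = 2.27223
The odds of survey response are about 2.27 times as high in the incentive group.

2.27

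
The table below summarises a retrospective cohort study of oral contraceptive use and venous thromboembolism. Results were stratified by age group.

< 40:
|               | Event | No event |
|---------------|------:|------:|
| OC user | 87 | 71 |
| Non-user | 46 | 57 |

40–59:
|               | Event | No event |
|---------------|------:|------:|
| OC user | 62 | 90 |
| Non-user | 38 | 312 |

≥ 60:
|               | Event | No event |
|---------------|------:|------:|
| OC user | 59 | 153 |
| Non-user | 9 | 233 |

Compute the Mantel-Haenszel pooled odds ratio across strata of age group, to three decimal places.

OR_MH = Σ(aᵢdᵢ/nᵢ) / Σ(bᵢcᵢ/nᵢ), where nᵢ is the stratum total.
Stratum 1 (< 40): n = 261; a·d/n = 87·57/261 = 19.0000; b·c/n = 71·46/261 = 12.5134
Stratum 2 (40–59): n = 502; a·d/n = 62·312/502 = 38.5339; b·c/n = 90·38/502 = 6.8127
Stratum 3 (≥ 60): n = 454; a·d/n = 59·233/454 = 30.2797; b·c/n = 153·9/454 = 3.0330
OR_MH = (19.0000 + 38.5339 + 30.2797) / (12.5134 + 6.8127 + 3.0330) = 87.8136 / 22.3592 = 3.92740

3.927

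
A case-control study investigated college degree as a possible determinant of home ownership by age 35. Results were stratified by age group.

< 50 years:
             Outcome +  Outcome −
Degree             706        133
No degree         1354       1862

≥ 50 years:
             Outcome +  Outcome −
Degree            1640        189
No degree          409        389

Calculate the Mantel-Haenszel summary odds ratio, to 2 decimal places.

7.68

OR_MH = Σ(aᵢdᵢ/nᵢ) / Σ(bᵢcᵢ/nᵢ), where nᵢ is the stratum total.
Stratum 1 (< 50 years): n = 4055; a·d/n = 706·1862/4055 = 324.1855; b·c/n = 133·1354/4055 = 44.4099
Stratum 2 (≥ 50 years): n = 2627; a·d/n = 1640·389/2627 = 242.8474; b·c/n = 189·409/2627 = 29.4256
OR_MH = (324.1855 + 242.8474) / (44.4099 + 29.4256) = 567.0328 / 73.8354 = 7.67968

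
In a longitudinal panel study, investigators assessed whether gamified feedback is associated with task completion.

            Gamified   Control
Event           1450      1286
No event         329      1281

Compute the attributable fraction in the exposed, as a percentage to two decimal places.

38.54

Reading the table with exposure as columns: a = 1450 (Gamified, case), b = 329 (Gamified, non-case), c = 1286 (Control, case), d = 1281.
Risk in exposed = 1450/1779 = 0.81506; risk in unexposed = 1286/2567 = 0.50097.
RR = 0.81506/0.50097 = 1.62696
AR% = (RR − 1)/RR × 100 = (1.62696 − 1)/1.62696 × 100 = 38.5357%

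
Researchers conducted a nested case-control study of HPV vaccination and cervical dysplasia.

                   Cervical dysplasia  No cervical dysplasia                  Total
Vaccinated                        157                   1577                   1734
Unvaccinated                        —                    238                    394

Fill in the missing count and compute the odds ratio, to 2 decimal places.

The missing cell is in the unexposed row: 394 − 238 = 156.
So a = 157, b = 1577, c = 156, d = 238.
OR = (a·d)/(b·c) = (157 × 238) / (1577 × 156) = 37366 / 246012 = 0.15189

0.15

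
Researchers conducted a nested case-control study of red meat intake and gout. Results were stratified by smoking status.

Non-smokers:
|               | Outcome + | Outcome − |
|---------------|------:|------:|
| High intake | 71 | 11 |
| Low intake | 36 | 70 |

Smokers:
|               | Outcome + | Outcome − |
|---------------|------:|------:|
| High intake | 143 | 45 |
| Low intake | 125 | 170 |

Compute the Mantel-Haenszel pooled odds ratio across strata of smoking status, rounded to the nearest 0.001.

5.582

OR_MH = Σ(aᵢdᵢ/nᵢ) / Σ(bᵢcᵢ/nᵢ), where nᵢ is the stratum total.
Stratum 1 (Non-smokers): n = 188; a·d/n = 71·70/188 = 26.4362; b·c/n = 11·36/188 = 2.1064
Stratum 2 (Smokers): n = 483; a·d/n = 143·170/483 = 50.3313; b·c/n = 45·125/483 = 11.6460
OR_MH = (26.4362 + 50.3313) / (2.1064 + 11.6460) = 76.7674 / 13.7523 = 5.58213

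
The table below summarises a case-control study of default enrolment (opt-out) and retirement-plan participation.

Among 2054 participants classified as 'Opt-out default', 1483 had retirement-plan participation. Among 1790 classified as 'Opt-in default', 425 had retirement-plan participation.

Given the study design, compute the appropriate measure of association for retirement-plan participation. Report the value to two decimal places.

From the description: a = 1483, b = 571, c = 425, d = 1365.
This is a case-control study: participants were sampled on outcome status, so risks in the source population cannot be estimated directly — relative risk is not valid here. The odds ratio is the appropriate measure.
OR = (a·d)/(b·c) = (1483 × 1365) / (571 × 425) = 2024295 / 242675 = 8.34159

8.34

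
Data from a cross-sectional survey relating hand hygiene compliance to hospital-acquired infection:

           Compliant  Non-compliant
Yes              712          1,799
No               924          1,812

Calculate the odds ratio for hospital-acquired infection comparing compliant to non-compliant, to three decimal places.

0.776

Reading the table with exposure as columns: a = 712 (Compliant, case), b = 924 (Compliant, non-case), c = 1799 (Non-compliant, case), d = 1812.
OR = (a·d)/(b·c) = (712 × 1812) / (924 × 1799) = 1290144 / 1662276 = 0.77613
Exposure is associated with lower odds of hospital-acquired infection (OR = 0.78 < 1).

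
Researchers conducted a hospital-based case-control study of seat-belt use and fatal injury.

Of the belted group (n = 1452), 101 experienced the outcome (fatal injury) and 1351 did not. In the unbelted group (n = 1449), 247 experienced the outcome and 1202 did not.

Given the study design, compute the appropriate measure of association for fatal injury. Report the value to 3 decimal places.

0.364

From the description: a = 101, b = 1351, c = 247, d = 1202.
This is a hospital-based case-control study: participants were sampled on outcome status, so risks in the source population cannot be estimated directly — relative risk is not valid here. The odds ratio is the appropriate measure.
OR = (a·d)/(b·c) = (101 × 1202) / (1351 × 247) = 121402 / 333697 = 0.36381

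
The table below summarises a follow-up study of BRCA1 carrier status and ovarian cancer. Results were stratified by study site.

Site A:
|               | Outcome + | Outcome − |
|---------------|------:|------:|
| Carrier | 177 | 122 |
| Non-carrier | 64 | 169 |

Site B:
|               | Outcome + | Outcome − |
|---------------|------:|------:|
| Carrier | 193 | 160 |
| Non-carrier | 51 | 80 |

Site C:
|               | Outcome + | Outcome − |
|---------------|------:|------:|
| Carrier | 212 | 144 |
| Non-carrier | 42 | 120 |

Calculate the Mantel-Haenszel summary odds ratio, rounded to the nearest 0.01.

3.18

OR_MH = Σ(aᵢdᵢ/nᵢ) / Σ(bᵢcᵢ/nᵢ), where nᵢ is the stratum total.
Stratum 1 (Site A): n = 532; a·d/n = 177·169/532 = 56.2274; b·c/n = 122·64/532 = 14.6767
Stratum 2 (Site B): n = 484; a·d/n = 193·80/484 = 31.9008; b·c/n = 160·51/484 = 16.8595
Stratum 3 (Site C): n = 518; a·d/n = 212·120/518 = 49.1120; b·c/n = 144·42/518 = 11.6757
OR_MH = (56.2274 + 31.9008 + 49.1120) / (14.6767 + 16.8595 + 11.6757) = 137.2402 / 43.2119 = 3.17598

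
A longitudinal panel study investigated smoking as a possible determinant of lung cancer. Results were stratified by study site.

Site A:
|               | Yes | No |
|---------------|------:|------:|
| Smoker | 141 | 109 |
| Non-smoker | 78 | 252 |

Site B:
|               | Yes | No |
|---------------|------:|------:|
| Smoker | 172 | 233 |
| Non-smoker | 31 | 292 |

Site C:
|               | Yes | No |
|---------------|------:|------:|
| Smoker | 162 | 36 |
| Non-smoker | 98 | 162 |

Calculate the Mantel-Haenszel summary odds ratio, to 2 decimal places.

5.81

OR_MH = Σ(aᵢdᵢ/nᵢ) / Σ(bᵢcᵢ/nᵢ), where nᵢ is the stratum total.
Stratum 1 (Site A): n = 580; a·d/n = 141·252/580 = 61.2621; b·c/n = 109·78/580 = 14.6586
Stratum 2 (Site B): n = 728; a·d/n = 172·292/728 = 68.9890; b·c/n = 233·31/728 = 9.9217
Stratum 3 (Site C): n = 458; a·d/n = 162·162/458 = 57.3013; b·c/n = 36·98/458 = 7.7031
OR_MH = (61.2621 + 68.9890 + 57.3013) / (14.6586 + 9.9217 + 7.7031) = 187.5524 / 32.2834 = 5.80956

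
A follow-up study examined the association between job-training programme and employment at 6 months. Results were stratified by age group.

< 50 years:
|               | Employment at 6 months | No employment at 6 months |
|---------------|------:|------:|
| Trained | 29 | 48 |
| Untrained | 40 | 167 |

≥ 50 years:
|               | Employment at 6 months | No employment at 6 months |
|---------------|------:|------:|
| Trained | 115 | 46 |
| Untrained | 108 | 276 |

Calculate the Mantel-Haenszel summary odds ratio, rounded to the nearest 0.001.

OR_MH = Σ(aᵢdᵢ/nᵢ) / Σ(bᵢcᵢ/nᵢ), where nᵢ is the stratum total.
Stratum 1 (< 50 years): n = 284; a·d/n = 29·167/284 = 17.0528; b·c/n = 48·40/284 = 6.7606
Stratum 2 (≥ 50 years): n = 545; a·d/n = 115·276/545 = 58.2385; b·c/n = 46·108/545 = 9.1156
OR_MH = (17.0528 + 58.2385) / (6.7606 + 9.1156) = 75.2913 / 15.8762 = 4.74242

4.742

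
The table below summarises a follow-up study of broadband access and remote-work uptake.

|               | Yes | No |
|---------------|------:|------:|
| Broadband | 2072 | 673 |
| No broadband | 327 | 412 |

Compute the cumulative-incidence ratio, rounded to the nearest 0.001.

Cells: a = 2072, b = 673, c = 327, d = 412.
Risk in exposed = 2072/2745 = 0.75483; risk in unexposed = 327/739 = 0.44249.
RR = 0.75483 / 0.44249 = 1.70586
The risk among the exposed is 1.71 times that among the unexposed.

1.706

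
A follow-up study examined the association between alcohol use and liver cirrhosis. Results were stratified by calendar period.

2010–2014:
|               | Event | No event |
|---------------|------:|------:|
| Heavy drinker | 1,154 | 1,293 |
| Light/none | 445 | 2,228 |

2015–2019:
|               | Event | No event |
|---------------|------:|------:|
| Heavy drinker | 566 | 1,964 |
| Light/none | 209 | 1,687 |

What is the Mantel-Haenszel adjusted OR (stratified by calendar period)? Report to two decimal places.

OR_MH = Σ(aᵢdᵢ/nᵢ) / Σ(bᵢcᵢ/nᵢ), where nᵢ is the stratum total.
Stratum 1 (2010–2014): n = 5120; a·d/n = 1154·2228/5120 = 502.1703; b·c/n = 1293·445/5120 = 112.3799
Stratum 2 (2015–2019): n = 4426; a·d/n = 566·1687/4426 = 215.7347; b·c/n = 1964·209/4426 = 92.7420
OR_MH = (502.1703 + 215.7347) / (112.3799 + 92.7420) = 717.9051 / 205.1219 = 3.49990

3.50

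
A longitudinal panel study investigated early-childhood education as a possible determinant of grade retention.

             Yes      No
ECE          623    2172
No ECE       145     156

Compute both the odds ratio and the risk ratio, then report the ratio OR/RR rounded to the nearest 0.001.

0.667

Cells: a = 623, b = 2172, c = 145, d = 156.
OR = (623·156)/(2172·145) = 97188/314940 = 0.30859
Risk in exposed = 623/2795 = 0.22290; risk in unexposed = 145/301 = 0.48173; RR = 0.46271
OR/RR = 0.30859 / 0.46271 = 0.66693
The outcome is not rare, so the OR lies further from 1 than the RR.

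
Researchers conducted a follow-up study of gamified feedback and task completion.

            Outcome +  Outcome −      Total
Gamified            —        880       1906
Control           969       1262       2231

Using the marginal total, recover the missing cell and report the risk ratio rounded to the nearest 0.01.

The missing cell is in the exposed row: 1906 − 880 = 1026.
So a = 1026, b = 880, c = 969, d = 1262.
RR = [a/(a+b)] / [c/(c+d)] = (1026/1906) / (969/2231) = 0.53830/0.43433 = 1.23937

1.24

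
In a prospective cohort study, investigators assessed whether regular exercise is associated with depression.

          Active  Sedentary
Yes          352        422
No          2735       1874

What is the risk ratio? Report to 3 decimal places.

Reading the table with exposure as columns: a = 352 (Active, case), b = 2735 (Active, non-case), c = 422 (Sedentary, case), d = 1874.
Risk in exposed = 352/3087 = 0.11403; risk in unexposed = 422/2296 = 0.18380.
RR = 0.11403 / 0.18380 = 0.62039
The risk is 38% lower among the exposed than among the unexposed.

0.620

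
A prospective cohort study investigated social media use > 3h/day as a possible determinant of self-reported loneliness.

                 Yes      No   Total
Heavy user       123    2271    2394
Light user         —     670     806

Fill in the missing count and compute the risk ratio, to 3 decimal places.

0.304

The missing cell is in the unexposed row: 806 − 670 = 136.
So a = 123, b = 2271, c = 136, d = 670.
RR = [a/(a+b)] / [c/(c+d)] = (123/2394) / (136/806) = 0.05138/0.16873 = 0.30449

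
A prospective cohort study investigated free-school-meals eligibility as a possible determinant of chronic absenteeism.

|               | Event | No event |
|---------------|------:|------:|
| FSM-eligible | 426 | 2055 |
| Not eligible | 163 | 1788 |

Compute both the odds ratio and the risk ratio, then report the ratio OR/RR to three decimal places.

1.106

Cells: a = 426, b = 2055, c = 163, d = 1788.
OR = (426·1788)/(2055·163) = 761688/334965 = 2.27393
Risk in exposed = 426/2481 = 0.17170; risk in unexposed = 163/1951 = 0.08355; RR = 2.05519
OR/RR = 2.27393 / 2.05519 = 1.10643
The outcome is not rare, so the OR lies further from 1 than the RR.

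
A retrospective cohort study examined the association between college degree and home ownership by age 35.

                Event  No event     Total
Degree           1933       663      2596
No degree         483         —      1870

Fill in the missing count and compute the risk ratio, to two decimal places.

The missing cell is in the unexposed row: 1870 − 483 = 1387.
So a = 1933, b = 663, c = 483, d = 1387.
RR = [a/(a+b)] / [c/(c+d)] = (1933/2596) / (483/1870) = 0.74461/0.25829 = 2.88285

2.88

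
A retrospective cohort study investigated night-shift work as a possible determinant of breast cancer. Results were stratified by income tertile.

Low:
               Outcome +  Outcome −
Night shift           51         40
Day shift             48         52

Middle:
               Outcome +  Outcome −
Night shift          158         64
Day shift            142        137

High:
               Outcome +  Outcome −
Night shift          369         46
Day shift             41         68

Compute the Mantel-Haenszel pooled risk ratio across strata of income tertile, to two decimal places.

1.62

RR_MH = Σ(aᵢ·n₀ᵢ/nᵢ) / Σ(cᵢ·n₁ᵢ/nᵢ), with n₁ᵢ = aᵢ+bᵢ (exposed), n₀ᵢ = cᵢ+dᵢ (unexposed), nᵢ = n₁ᵢ+n₀ᵢ.
Stratum 1 (Low): n₁ = 91, n₀ = 100, n = 191; a·n₀/n = 51·100/191 = 26.7016; c·n₁/n = 48·91/191 = 22.8691
Stratum 2 (Middle): n₁ = 222, n₀ = 279, n = 501; a·n₀/n = 158·279/501 = 87.9880; c·n₁/n = 142·222/501 = 62.9222
Stratum 3 (High): n₁ = 415, n₀ = 109, n = 524; a·n₀/n = 369·109/524 = 76.7576; c·n₁/n = 41·415/524 = 32.4714
RR_MH = (26.7016 + 87.9880 + 76.7576) / (22.8691 + 62.9222 + 32.4714) = 191.4472 / 118.2626 = 1.61883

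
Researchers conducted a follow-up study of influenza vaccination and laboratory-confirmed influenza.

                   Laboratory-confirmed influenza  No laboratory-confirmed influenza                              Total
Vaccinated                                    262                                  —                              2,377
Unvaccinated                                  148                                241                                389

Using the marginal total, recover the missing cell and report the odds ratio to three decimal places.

0.202

The missing cell is in the exposed row: 2377 − 262 = 2115.
So a = 262, b = 2115, c = 148, d = 241.
OR = (a·d)/(b·c) = (262 × 241) / (2115 × 148) = 63142 / 313020 = 0.20172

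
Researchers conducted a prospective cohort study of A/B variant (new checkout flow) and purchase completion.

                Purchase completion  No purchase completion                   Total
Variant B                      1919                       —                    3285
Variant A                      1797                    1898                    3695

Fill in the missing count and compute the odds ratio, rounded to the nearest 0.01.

The missing cell is in the exposed row: 3285 − 1919 = 1366.
So a = 1919, b = 1366, c = 1797, d = 1898.
OR = (a·d)/(b·c) = (1919 × 1898) / (1366 × 1797) = 3642262 / 2454702 = 1.48379

1.48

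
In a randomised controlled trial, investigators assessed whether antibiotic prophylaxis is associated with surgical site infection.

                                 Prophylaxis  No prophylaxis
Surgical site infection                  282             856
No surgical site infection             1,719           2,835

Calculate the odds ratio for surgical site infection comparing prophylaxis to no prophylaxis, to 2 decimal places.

Reading the table with exposure as columns: a = 282 (Prophylaxis, case), b = 1719 (Prophylaxis, non-case), c = 856 (No prophylaxis, case), d = 2835.
OR = (a·d)/(b·c) = (282 × 2835) / (1719 × 856) = 799470 / 1471464 = 0.54332
Exposure is associated with lower odds of surgical site infection (OR = 0.54 < 1).

0.54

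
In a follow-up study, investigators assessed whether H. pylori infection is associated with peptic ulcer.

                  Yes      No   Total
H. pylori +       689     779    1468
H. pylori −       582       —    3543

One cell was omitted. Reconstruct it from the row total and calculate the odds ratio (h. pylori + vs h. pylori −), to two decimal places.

The missing cell is in the unexposed row: 3543 − 582 = 2961.
So a = 689, b = 779, c = 582, d = 2961.
OR = (a·d)/(b·c) = (689 × 2961) / (779 × 582) = 2040129 / 453378 = 4.49984

4.50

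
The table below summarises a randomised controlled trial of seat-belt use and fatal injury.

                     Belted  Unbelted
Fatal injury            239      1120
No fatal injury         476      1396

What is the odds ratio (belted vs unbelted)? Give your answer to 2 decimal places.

0.63

Reading the table with exposure as columns: a = 239 (Belted, case), b = 476 (Belted, non-case), c = 1120 (Unbelted, case), d = 1396.
OR = (a·d)/(b·c) = (239 × 1396) / (476 × 1120) = 333644 / 533120 = 0.62583
Exposure is associated with lower odds of fatal injury (OR = 0.63 < 1).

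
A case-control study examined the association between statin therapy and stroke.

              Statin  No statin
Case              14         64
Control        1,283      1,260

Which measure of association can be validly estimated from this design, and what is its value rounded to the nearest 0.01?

0.21

Reading the table with exposure as columns: a = 14 (Statin, case), b = 1283 (Statin, non-case), c = 64 (No statin, case), d = 1260.
This is a case-control study: participants were sampled on outcome status, so risks in the source population cannot be estimated directly — relative risk is not valid here. The odds ratio is the appropriate measure.
OR = (a·d)/(b·c) = (14 × 1260) / (1283 × 64) = 17640 / 82112 = 0.21483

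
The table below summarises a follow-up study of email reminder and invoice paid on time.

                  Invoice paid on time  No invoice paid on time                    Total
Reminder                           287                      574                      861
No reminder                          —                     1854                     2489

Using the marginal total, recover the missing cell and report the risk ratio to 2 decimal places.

The missing cell is in the unexposed row: 2489 − 1854 = 635.
So a = 287, b = 574, c = 635, d = 1854.
RR = [a/(a+b)] / [c/(c+d)] = (287/861) / (635/2489) = 0.33333/0.25512 = 1.30656

1.31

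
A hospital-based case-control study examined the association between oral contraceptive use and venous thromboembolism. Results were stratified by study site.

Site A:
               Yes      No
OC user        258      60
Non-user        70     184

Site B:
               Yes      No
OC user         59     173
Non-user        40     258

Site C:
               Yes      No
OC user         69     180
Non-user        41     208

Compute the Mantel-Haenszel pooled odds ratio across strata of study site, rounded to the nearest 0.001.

3.990

OR_MH = Σ(aᵢdᵢ/nᵢ) / Σ(bᵢcᵢ/nᵢ), where nᵢ is the stratum total.
Stratum 1 (Site A): n = 572; a·d/n = 258·184/572 = 82.9930; b·c/n = 60·70/572 = 7.3427
Stratum 2 (Site B): n = 530; a·d/n = 59·258/530 = 28.7208; b·c/n = 173·40/530 = 13.0566
Stratum 3 (Site C): n = 498; a·d/n = 69·208/498 = 28.8193; b·c/n = 180·41/498 = 14.8193
OR_MH = (82.9930 + 28.7208 + 28.8193) / (7.3427 + 13.0566 + 14.8193) = 140.5330 / 35.2185 = 3.99031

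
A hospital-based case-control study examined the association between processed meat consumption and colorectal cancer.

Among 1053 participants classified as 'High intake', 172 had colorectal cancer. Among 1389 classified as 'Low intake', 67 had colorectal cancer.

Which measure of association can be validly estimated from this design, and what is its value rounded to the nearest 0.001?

From the description: a = 172, b = 881, c = 67, d = 1322.
This is a hospital-based case-control study: participants were sampled on outcome status, so risks in the source population cannot be estimated directly — relative risk is not valid here. The odds ratio is the appropriate measure.
OR = (a·d)/(b·c) = (172 × 1322) / (881 × 67) = 227384 / 59027 = 3.85220

3.852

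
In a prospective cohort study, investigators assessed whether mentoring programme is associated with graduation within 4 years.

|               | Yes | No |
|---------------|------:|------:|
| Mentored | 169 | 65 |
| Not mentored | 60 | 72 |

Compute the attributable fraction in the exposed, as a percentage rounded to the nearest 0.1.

Cells: a = 169, b = 65, c = 60, d = 72.
Risk in exposed = 169/234 = 0.72222; risk in unexposed = 60/132 = 0.45455.
RR = 0.72222/0.45455 = 1.58889
AR% = (RR − 1)/RR × 100 = (1.58889 − 1)/1.58889 × 100 = 37.0629%

37.1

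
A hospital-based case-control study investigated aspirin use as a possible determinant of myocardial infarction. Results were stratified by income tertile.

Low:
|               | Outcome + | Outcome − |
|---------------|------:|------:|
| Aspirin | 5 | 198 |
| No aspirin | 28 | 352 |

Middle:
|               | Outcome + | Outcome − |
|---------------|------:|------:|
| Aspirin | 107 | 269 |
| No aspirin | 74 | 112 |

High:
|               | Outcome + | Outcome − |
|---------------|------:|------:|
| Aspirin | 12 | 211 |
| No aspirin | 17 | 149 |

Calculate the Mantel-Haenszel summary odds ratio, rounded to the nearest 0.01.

OR_MH = Σ(aᵢdᵢ/nᵢ) / Σ(bᵢcᵢ/nᵢ), where nᵢ is the stratum total.
Stratum 1 (Low): n = 583; a·d/n = 5·352/583 = 3.0189; b·c/n = 198·28/583 = 9.5094
Stratum 2 (Middle): n = 562; a·d/n = 107·112/562 = 21.3238; b·c/n = 269·74/562 = 35.4199
Stratum 3 (High): n = 389; a·d/n = 12·149/389 = 4.5964; b·c/n = 211·17/389 = 9.2211
OR_MH = (3.0189 + 21.3238 + 4.5964) / (9.5094 + 35.4199 + 9.2211) = 28.9391 / 54.1504 = 0.53442

0.53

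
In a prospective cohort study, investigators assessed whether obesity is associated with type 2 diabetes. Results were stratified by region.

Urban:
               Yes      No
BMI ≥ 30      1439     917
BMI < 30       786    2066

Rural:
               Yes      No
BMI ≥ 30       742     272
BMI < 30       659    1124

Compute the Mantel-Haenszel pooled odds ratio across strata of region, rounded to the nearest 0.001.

OR_MH = Σ(aᵢdᵢ/nᵢ) / Σ(bᵢcᵢ/nᵢ), where nᵢ is the stratum total.
Stratum 1 (Urban): n = 5208; a·d/n = 1439·2066/5208 = 570.8475; b·c/n = 917·786/5208 = 138.3952
Stratum 2 (Rural): n = 2797; a·d/n = 742·1124/2797 = 298.1795; b·c/n = 272·659/2797 = 64.0858
OR_MH = (570.8475 + 298.1795) / (138.3952 + 64.0858) = 869.0270 / 202.4810 = 4.29189

4.292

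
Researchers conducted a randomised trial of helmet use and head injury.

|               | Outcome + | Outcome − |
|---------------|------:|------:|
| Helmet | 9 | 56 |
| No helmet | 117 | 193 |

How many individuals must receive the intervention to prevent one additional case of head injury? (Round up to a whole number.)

5

Risk in treated group = 9/65 = 0.13846; risk in control = 117/310 = 0.37742.
Absolute risk reduction = 0.37742 − 0.13846 = 0.23896
NNT = 1 / ARR = 1 / 0.23896 = 4.185 → round up → 5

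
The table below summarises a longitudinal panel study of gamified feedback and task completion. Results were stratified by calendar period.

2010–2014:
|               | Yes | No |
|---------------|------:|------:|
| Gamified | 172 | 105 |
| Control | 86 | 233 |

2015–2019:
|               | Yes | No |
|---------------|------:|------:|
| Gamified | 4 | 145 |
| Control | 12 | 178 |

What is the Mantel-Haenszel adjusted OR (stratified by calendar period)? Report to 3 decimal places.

OR_MH = Σ(aᵢdᵢ/nᵢ) / Σ(bᵢcᵢ/nᵢ), where nᵢ is the stratum total.
Stratum 1 (2010–2014): n = 596; a·d/n = 172·233/596 = 67.2416; b·c/n = 105·86/596 = 15.1510
Stratum 2 (2015–2019): n = 339; a·d/n = 4·178/339 = 2.1003; b·c/n = 145·12/339 = 5.1327
OR_MH = (67.2416 + 2.1003) / (15.1510 + 5.1327) = 69.3419 / 20.2838 = 3.41859

3.419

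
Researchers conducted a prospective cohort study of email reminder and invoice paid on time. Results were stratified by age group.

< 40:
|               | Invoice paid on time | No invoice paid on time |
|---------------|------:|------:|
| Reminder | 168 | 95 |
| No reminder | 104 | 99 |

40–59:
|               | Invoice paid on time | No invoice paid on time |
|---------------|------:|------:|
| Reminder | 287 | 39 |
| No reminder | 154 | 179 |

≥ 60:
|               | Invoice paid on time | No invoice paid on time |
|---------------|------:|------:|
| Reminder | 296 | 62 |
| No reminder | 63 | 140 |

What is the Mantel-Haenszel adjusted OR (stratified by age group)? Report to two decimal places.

OR_MH = Σ(aᵢdᵢ/nᵢ) / Σ(bᵢcᵢ/nᵢ), where nᵢ is the stratum total.
Stratum 1 (< 40): n = 466; a·d/n = 168·99/466 = 35.6910; b·c/n = 95·104/466 = 21.2017
Stratum 2 (40–59): n = 659; a·d/n = 287·179/659 = 77.9560; b·c/n = 39·154/659 = 9.1138
Stratum 3 (≥ 60): n = 561; a·d/n = 296·140/561 = 73.8681; b·c/n = 62·63/561 = 6.9626
OR_MH = (35.6910 + 77.9560 + 73.8681) / (21.2017 + 9.1138 + 6.9626) = 187.5151 / 37.2781 = 5.03017

5.03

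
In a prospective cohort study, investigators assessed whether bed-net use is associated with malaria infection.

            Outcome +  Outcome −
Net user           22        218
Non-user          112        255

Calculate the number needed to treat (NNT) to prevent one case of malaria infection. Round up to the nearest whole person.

Risk in treated group = 22/240 = 0.09167; risk in control = 112/367 = 0.30518.
Absolute risk reduction = 0.30518 − 0.09167 = 0.21351
NNT = 1 / ARR = 1 / 0.21351 = 4.684 → round up → 5

5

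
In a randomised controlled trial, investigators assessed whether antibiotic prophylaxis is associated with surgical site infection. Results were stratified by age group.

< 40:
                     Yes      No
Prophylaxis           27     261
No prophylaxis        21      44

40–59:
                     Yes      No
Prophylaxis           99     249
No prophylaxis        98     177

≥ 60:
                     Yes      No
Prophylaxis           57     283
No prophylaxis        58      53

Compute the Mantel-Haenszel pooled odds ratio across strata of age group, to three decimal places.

0.419

OR_MH = Σ(aᵢdᵢ/nᵢ) / Σ(bᵢcᵢ/nᵢ), where nᵢ is the stratum total.
Stratum 1 (< 40): n = 353; a·d/n = 27·44/353 = 3.3654; b·c/n = 261·21/353 = 15.5269
Stratum 2 (40–59): n = 623; a·d/n = 99·177/623 = 28.1268; b·c/n = 249·98/623 = 39.1685
Stratum 3 (≥ 60): n = 451; a·d/n = 57·53/451 = 6.6984; b·c/n = 283·58/451 = 36.3947
OR_MH = (3.3654 + 28.1268 + 6.6984) / (15.5269 + 39.1685 + 36.3947) = 38.1907 / 91.0901 = 0.41926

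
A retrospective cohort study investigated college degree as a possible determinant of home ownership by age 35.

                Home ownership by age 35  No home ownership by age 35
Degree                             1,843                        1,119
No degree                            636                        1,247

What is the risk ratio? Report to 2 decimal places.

1.84

Cells: a = 1843, b = 1119, c = 636, d = 1247.
Risk in exposed = 1843/2962 = 0.62221; risk in unexposed = 636/1883 = 0.33776.
RR = 0.62221 / 0.33776 = 1.84219
The risk among the exposed is 1.84 times that among the unexposed.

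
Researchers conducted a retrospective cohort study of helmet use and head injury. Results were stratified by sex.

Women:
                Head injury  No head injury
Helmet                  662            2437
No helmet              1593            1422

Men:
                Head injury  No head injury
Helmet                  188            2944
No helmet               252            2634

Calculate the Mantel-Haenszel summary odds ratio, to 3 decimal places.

OR_MH = Σ(aᵢdᵢ/nᵢ) / Σ(bᵢcᵢ/nᵢ), where nᵢ is the stratum total.
Stratum 1 (Women): n = 6114; a·d/n = 662·1422/6114 = 153.9686; b·c/n = 2437·1593/6114 = 634.9593
Stratum 2 (Men): n = 6018; a·d/n = 188·2634/6018 = 82.2851; b·c/n = 2944·252/6018 = 123.2782
OR_MH = (153.9686 + 82.2851) / (634.9593 + 123.2782) = 236.2537 / 758.2374 = 0.31158

0.312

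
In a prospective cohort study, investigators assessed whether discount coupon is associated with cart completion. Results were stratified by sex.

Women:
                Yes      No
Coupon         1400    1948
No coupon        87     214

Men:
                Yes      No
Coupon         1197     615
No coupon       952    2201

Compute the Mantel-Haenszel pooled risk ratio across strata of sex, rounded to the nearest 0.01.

RR_MH = Σ(aᵢ·n₀ᵢ/nᵢ) / Σ(cᵢ·n₁ᵢ/nᵢ), with n₁ᵢ = aᵢ+bᵢ (exposed), n₀ᵢ = cᵢ+dᵢ (unexposed), nᵢ = n₁ᵢ+n₀ᵢ.
Stratum 1 (Women): n₁ = 3348, n₀ = 301, n = 3649; a·n₀/n = 1400·301/3649 = 115.4837; c·n₁/n = 87·3348/3649 = 79.8235
Stratum 2 (Men): n₁ = 1812, n₀ = 3153, n = 4965; a·n₀/n = 1197·3153/4965 = 760.1492; c·n₁/n = 952·1812/4965 = 347.4369
RR_MH = (115.4837 + 760.1492) / (79.8235 + 347.4369) = 875.6329 / 427.2604 = 2.04941

2.05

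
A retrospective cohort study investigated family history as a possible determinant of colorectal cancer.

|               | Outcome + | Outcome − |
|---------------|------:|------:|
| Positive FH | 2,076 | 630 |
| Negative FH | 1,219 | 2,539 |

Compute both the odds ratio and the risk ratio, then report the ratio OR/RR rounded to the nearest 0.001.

2.902

Cells: a = 2076, b = 630, c = 1219, d = 2539.
OR = (2076·2539)/(630·1219) = 5270964/767970 = 6.86350
Risk in exposed = 2076/2706 = 0.76718; risk in unexposed = 1219/3758 = 0.32437; RR = 2.36512
OR/RR = 6.86350 / 2.36512 = 2.90197
The outcome is not rare, so the OR lies further from 1 than the RR.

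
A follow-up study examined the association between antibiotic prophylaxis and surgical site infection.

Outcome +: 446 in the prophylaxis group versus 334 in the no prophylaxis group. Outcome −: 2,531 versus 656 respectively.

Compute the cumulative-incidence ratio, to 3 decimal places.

From the description: a = 446, b = 2531, c = 334, d = 656.
Risk in exposed = 446/2977 = 0.14982; risk in unexposed = 334/990 = 0.33737.
RR = 0.14982 / 0.33737 = 0.44406
The risk is 56% lower among the exposed than among the unexposed.

0.444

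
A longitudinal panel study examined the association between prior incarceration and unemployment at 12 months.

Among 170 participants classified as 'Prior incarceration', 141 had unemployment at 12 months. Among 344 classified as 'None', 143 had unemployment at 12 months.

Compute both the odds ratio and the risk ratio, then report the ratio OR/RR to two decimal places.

3.43

From the description: a = 141, b = 29, c = 143, d = 201.
OR = (141·201)/(29·143) = 28341/4147 = 6.83410
Risk in exposed = 141/170 = 0.82941; risk in unexposed = 143/344 = 0.41570; RR = 1.99523
OR/RR = 6.83410 / 1.99523 = 3.42522
The outcome is not rare, so the OR lies further from 1 than the RR.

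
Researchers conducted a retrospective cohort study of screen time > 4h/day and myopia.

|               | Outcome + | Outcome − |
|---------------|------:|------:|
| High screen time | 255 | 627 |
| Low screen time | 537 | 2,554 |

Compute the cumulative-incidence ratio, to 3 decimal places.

1.664

Cells: a = 255, b = 627, c = 537, d = 2554.
Risk in exposed = 255/882 = 0.28912; risk in unexposed = 537/3091 = 0.17373.
RR = 0.28912 / 0.17373 = 1.66416
The risk among the exposed is 1.66 times that among the unexposed.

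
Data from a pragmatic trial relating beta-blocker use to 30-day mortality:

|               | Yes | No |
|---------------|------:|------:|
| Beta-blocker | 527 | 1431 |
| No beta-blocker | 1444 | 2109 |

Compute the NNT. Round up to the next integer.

Risk in treated group = 527/1958 = 0.26915; risk in control = 1444/3553 = 0.40642.
Absolute risk reduction = 0.40642 − 0.26915 = 0.13726
NNT = 1 / ARR = 1 / 0.13726 = 7.285 → round up → 8

8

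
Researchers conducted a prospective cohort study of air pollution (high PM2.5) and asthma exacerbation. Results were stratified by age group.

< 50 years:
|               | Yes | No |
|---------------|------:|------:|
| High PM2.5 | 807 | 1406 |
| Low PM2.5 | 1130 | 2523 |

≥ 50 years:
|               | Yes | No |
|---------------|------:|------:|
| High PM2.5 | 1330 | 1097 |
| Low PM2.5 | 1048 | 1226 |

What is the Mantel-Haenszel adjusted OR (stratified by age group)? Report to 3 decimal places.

1.346

OR_MH = Σ(aᵢdᵢ/nᵢ) / Σ(bᵢcᵢ/nᵢ), where nᵢ is the stratum total.
Stratum 1 (< 50 years): n = 5866; a·d/n = 807·2523/5866 = 347.0953; b·c/n = 1406·1130/5866 = 270.8456
Stratum 2 (≥ 50 years): n = 4701; a·d/n = 1330·1226/4701 = 346.8581; b·c/n = 1097·1048/4701 = 244.5556
OR_MH = (347.0953 + 346.8581) / (270.8456 + 244.5556) = 693.9534 / 515.4012 = 1.34643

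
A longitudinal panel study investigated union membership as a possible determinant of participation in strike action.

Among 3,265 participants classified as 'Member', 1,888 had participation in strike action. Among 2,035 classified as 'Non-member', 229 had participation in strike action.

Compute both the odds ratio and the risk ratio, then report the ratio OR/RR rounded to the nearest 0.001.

2.104

From the description: a = 1888, b = 1377, c = 229, d = 1806.
OR = (1888·1806)/(1377·229) = 3409728/315333 = 10.81310
Risk in exposed = 1888/3265 = 0.57825; risk in unexposed = 229/2035 = 0.11253; RR = 5.13863
OR/RR = 10.81310 / 5.13863 = 2.10428
The outcome is not rare, so the OR lies further from 1 than the RR.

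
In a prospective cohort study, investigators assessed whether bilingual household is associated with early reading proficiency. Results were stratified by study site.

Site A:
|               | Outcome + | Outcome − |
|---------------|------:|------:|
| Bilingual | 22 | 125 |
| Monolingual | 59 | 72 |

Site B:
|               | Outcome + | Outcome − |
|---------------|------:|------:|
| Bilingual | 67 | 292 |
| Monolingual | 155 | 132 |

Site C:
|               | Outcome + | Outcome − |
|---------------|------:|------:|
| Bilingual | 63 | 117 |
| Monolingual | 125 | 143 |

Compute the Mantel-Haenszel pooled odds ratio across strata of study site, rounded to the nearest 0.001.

0.306

OR_MH = Σ(aᵢdᵢ/nᵢ) / Σ(bᵢcᵢ/nᵢ), where nᵢ is the stratum total.
Stratum 1 (Site A): n = 278; a·d/n = 22·72/278 = 5.6978; b·c/n = 125·59/278 = 26.5288
Stratum 2 (Site B): n = 646; a·d/n = 67·132/646 = 13.6904; b·c/n = 292·155/646 = 70.0619
Stratum 3 (Site C): n = 448; a·d/n = 63·143/448 = 20.1094; b·c/n = 117·125/448 = 32.6451
OR_MH = (5.6978 + 13.6904 + 20.1094) / (26.5288 + 70.0619 + 32.6451) = 39.4976 / 129.2358 = 0.30562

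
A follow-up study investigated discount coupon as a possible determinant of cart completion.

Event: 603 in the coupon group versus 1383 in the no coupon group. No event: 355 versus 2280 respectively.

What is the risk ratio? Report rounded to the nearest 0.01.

From the description: a = 603, b = 355, c = 1383, d = 2280.
Risk in exposed = 603/958 = 0.62944; risk in unexposed = 1383/3663 = 0.37756.
RR = 0.62944 / 0.37756 = 1.66712
The risk among the exposed is 1.67 times that among the unexposed.

1.67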